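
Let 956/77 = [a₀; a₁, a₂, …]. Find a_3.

956 = 12·77 + 32   →  a_0 = 12
77 = 2·32 + 13   →  a_1 = 2
32 = 2·13 + 6   →  a_2 = 2
13 = 2·6 + 1   →  a_3 = 2

2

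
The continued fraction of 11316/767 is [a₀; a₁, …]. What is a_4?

11316 = 14·767 + 578   →  a_0 = 14
767 = 1·578 + 189   →  a_1 = 1
578 = 3·189 + 11   →  a_2 = 3
189 = 17·11 + 2   →  a_3 = 17
11 = 5·2 + 1   →  a_4 = 5

5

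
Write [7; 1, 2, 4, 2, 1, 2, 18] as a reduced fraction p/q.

15965/2076

Using pₖ = aₖpₖ₋₁ + pₖ₋₂ and qₖ = aₖqₖ₋₁ + qₖ₋₂:
  k=0: a=7, p=7, q=1
  k=1: a=1, p=8, q=1
  k=2: a=2, p=23, q=3
  k=3: a=4, p=100, q=13
  k=4: a=2, p=223, q=29
  k=5: a=1, p=323, q=42
  k=6: a=2, p=869, q=113
  k=7: a=18, p=15965, q=2076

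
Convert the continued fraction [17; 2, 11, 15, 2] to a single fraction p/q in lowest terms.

Using pₖ = aₖpₖ₋₁ + pₖ₋₂ and qₖ = aₖqₖ₋₁ + qₖ₋₂:
  k=0: a=17, p=17, q=1
  k=1: a=2, p=35, q=2
  k=2: a=11, p=402, q=23
  k=3: a=15, p=6065, q=347
  k=4: a=2, p=12532, q=717

12532/717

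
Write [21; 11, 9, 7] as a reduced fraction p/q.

14995/711

Fold from the inside: start with 7/1.
  9 + 1/7 = 64/7
  11 + 7/64 = 711/64
  21 + 64/711 = 14995/711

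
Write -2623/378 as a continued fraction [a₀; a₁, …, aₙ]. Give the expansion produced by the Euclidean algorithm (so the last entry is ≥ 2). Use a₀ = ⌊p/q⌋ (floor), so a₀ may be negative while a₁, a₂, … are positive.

-2623 = -7*378 + 23
378 = 16*23 + 10
23 = 2*10 + 3
10 = 3*3 + 1
3 = 3*1 + 0  (stop)
So -2623/378 = [-7; 16, 2, 3, 3].

[-7; 16, 2, 3, 3]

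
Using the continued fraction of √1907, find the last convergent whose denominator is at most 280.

√1907 = [43; 1, 2, 43, 2, 1, 86, …] (period length 6).
Convergents:
  p_0/q_0 = 43/1
  p_1/q_1 = 44/1
  p_2/q_2 = 131/3
  p_3/q_3 = 5677/130
  p_4/q_4 = 11485/263
  p_5/q_5 = 17162/393
q_4 = 263 ≤ 280 < 393 = q_5, so the answer is 11485/263.

11485/263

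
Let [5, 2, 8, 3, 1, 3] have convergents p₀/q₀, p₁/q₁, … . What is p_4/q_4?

Using pₖ = aₖpₖ₋₁ + pₖ₋₂, qₖ = aₖqₖ₋₁ + qₖ₋₂ (with p₋₁=1, p₋₂=0, q₋₁=0, q₋₂=1):
  k=0: a=5, p=5, q=1
  k=1: a=2, p=11, q=2
  k=2: a=8, p=93, q=17
  k=3: a=3, p=290, q=53
  k=4: a=1, p=383, q=70

383/70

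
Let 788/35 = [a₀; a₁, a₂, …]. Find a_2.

788 = 22·35 + 18   →  a_0 = 22
35 = 1·18 + 17   →  a_1 = 1
18 = 1·17 + 1   →  a_2 = 1

1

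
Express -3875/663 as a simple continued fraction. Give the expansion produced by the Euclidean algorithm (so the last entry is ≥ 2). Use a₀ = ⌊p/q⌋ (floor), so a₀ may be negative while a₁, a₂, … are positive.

-3875 = -6×663 + 103
663 = 6×103 + 45
103 = 2×45 + 13
45 = 3×13 + 6
13 = 2×6 + 1
6 = 6×1 + 0  (stop)
So -3875/663 = [-6; 6, 2, 3, 2, 6].

[-6; 6, 2, 3, 2, 6]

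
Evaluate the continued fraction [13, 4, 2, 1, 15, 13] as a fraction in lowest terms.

35259/2665

Fold from the inside: start with 13/1.
  15 + 1/13 = 196/13
  1 + 13/196 = 209/196
  2 + 196/209 = 614/209
  4 + 209/614 = 2665/614
  13 + 614/2665 = 35259/2665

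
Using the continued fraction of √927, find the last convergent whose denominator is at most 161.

4567/150

√927 = [30; 2, 4, 5, 3, 5, 4, 2, 60, …] (period length 8).
Convergents:
  p_0/q_0 = 30/1
  p_1/q_1 = 61/2
  p_2/q_2 = 274/9
  p_3/q_3 = 1431/47
  p_4/q_4 = 4567/150
  p_5/q_5 = 24266/797
q_4 = 150 ≤ 161 < 797 = q_5, so the answer is 4567/150.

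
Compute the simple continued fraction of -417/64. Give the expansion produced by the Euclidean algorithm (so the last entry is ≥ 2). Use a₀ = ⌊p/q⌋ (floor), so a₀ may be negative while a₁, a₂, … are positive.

[-7; 2, 15, 2]

-417 = -7*64 + 31
64 = 2*31 + 2
31 = 15*2 + 1
2 = 2*1 + 0  (stop)
So -417/64 = [-7; 2, 15, 2].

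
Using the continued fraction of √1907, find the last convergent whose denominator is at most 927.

√1907 = [43; 1, 2, 43, 2, 1, 86, …] (period length 6).
Convergents:
  p_0/q_0 = 43/1
  p_1/q_1 = 44/1
  p_2/q_2 = 131/3
  p_3/q_3 = 5677/130
  p_4/q_4 = 11485/263
  p_5/q_5 = 17162/393
  p_6/q_6 = 1487417/34061
q_5 = 393 ≤ 927 < 34061 = q_6, so the answer is 17162/393.

17162/393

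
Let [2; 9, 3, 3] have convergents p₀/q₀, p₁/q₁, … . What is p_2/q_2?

59/28

Using pₖ = aₖpₖ₋₁ + pₖ₋₂, qₖ = aₖqₖ₋₁ + qₖ₋₂ (with p₋₁=1, p₋₂=0, q₋₁=0, q₋₂=1):
  k=0: a=2, p=2, q=1
  k=1: a=9, p=19, q=9
  k=2: a=3, p=59, q=28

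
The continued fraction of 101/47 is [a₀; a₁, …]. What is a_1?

101 = 2·47 + 7   →  a_0 = 2
47 = 6·7 + 5   →  a_1 = 6

6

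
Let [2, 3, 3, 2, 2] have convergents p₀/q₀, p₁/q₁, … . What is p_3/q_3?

53/23

Using pₖ = aₖpₖ₋₁ + pₖ₋₂, qₖ = aₖqₖ₋₁ + qₖ₋₂ (with p₋₁=1, p₋₂=0, q₋₁=0, q₋₂=1):
  k=0: a=2, p=2, q=1
  k=1: a=3, p=7, q=3
  k=2: a=3, p=23, q=10
  k=3: a=2, p=53, q=23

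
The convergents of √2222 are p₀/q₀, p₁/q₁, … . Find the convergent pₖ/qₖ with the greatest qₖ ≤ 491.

9899/210

√2222 = [47; 7, 4, 7, 94, …] (period length 4).
Convergents:
  p_0/q_0 = 47/1
  p_1/q_1 = 330/7
  p_2/q_2 = 1367/29
  p_3/q_3 = 9899/210
  p_4/q_4 = 931873/19769
q_3 = 210 ≤ 491 < 19769 = q_4, so the answer is 9899/210.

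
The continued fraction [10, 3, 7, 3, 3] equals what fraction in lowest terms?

Using pₖ = aₖpₖ₋₁ + pₖ₋₂ and qₖ = aₖqₖ₋₁ + qₖ₋₂:
  k=0: a=10, p=10, q=1
  k=1: a=3, p=31, q=3
  k=2: a=7, p=227, q=22
  k=3: a=3, p=712, q=69
  k=4: a=3, p=2363, q=229

2363/229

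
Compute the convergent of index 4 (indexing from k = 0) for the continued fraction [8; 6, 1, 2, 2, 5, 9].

Using pₖ = aₖpₖ₋₁ + pₖ₋₂, qₖ = aₖqₖ₋₁ + qₖ₋₂ (with p₋₁=1, p₋₂=0, q₋₁=0, q₋₂=1):
  k=0: a=8, p=8, q=1
  k=1: a=6, p=49, q=6
  k=2: a=1, p=57, q=7
  k=3: a=2, p=163, q=20
  k=4: a=2, p=383, q=47

383/47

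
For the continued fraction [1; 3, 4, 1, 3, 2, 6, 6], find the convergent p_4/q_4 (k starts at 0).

80/61

Using pₖ = aₖpₖ₋₁ + pₖ₋₂, qₖ = aₖqₖ₋₁ + qₖ₋₂ (with p₋₁=1, p₋₂=0, q₋₁=0, q₋₂=1):
  k=0: a=1, p=1, q=1
  k=1: a=3, p=4, q=3
  k=2: a=4, p=17, q=13
  k=3: a=1, p=21, q=16
  k=4: a=3, p=80, q=61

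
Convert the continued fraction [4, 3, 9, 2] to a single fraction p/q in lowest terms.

Fold from the inside: start with 2/1.
  9 + 1/2 = 19/2
  3 + 2/19 = 59/19
  4 + 19/59 = 255/59

255/59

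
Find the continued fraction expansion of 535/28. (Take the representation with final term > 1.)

535 = 19×28 + 3
28 = 9×3 + 1
3 = 3×1 + 0  (stop)
So 535/28 = [19; 9, 3].

[19; 9, 3]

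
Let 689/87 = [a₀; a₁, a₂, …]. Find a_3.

689 = 7·87 + 80   →  a_0 = 7
87 = 1·80 + 7   →  a_1 = 1
80 = 11·7 + 3   →  a_2 = 11
7 = 2·3 + 1   →  a_3 = 2

2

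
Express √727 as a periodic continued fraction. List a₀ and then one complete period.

[26; 1, 25, 1, 52]

a₀ = ⌊√727⌋ = 26.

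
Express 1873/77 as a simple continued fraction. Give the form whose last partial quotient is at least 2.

[24; 3, 12, 2]

1873 = 24·77 + 25
77 = 3·25 + 2
25 = 12·2 + 1
2 = 2·1 + 0  (stop)
So 1873/77 = [24; 3, 12, 2].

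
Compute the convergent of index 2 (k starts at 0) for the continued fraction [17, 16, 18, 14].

4931/289

Using pₖ = aₖpₖ₋₁ + pₖ₋₂, qₖ = aₖqₖ₋₁ + qₖ₋₂ (with p₋₁=1, p₋₂=0, q₋₁=0, q₋₂=1):
  k=0: a=17, p=17, q=1
  k=1: a=16, p=273, q=16
  k=2: a=18, p=4931, q=289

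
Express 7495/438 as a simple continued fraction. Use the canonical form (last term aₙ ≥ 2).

[17; 8, 1, 15, 3]

7495 = 17·438 + 49
438 = 8·49 + 46
49 = 1·46 + 3
46 = 15·3 + 1
3 = 3·1 + 0  (stop)
So 7495/438 = [17; 8, 1, 15, 3].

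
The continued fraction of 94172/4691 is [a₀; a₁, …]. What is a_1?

13

94172 = 20·4691 + 352   →  a_0 = 20
4691 = 13·352 + 115   →  a_1 = 13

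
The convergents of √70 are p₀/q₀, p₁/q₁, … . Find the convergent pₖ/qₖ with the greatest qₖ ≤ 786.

4108/491

√70 = [8; 2, 1, 2, 1, 2, 16, …] (period length 6).
Convergents:
  p_0/q_0 = 8/1
  p_1/q_1 = 17/2
  p_2/q_2 = 25/3
  p_3/q_3 = 67/8
  p_4/q_4 = 92/11
  p_5/q_5 = 251/30
  p_6/q_6 = 4108/491
  p_7/q_7 = 8467/1012
q_6 = 491 ≤ 786 < 1012 = q_7, so the answer is 4108/491.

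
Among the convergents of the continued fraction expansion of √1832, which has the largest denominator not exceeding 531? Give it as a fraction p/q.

18362/429

√1832 = [42; 1, 4, 21, 4, 1, 84, …] (period length 6).
Convergents:
  p_0/q_0 = 42/1
  p_1/q_1 = 43/1
  p_2/q_2 = 214/5
  p_3/q_3 = 4537/106
  p_4/q_4 = 18362/429
  p_5/q_5 = 22899/535
q_4 = 429 ≤ 531 < 535 = q_5, so the answer is 18362/429.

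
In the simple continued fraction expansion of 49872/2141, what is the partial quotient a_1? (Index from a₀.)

49872 = 23·2141 + 629   →  a_0 = 23
2141 = 3·629 + 254   →  a_1 = 3

3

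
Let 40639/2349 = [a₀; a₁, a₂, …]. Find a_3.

40639 = 17·2349 + 706   →  a_0 = 17
2349 = 3·706 + 231   →  a_1 = 3
706 = 3·231 + 13   →  a_2 = 3
231 = 17·13 + 10   →  a_3 = 17

17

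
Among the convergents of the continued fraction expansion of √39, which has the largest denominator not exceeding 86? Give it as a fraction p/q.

√39 = [6; 4, 12, …] (period length 2).
Convergents:
  p_0/q_0 = 6/1
  p_1/q_1 = 25/4
  p_2/q_2 = 306/49
  p_3/q_3 = 1249/200
q_2 = 49 ≤ 86 < 200 = q_3, so the answer is 306/49.

306/49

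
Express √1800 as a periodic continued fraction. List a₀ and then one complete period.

a₀ = ⌊√1800⌋ = 42.

[42; 2, 2, 1, 8, 1, 2, 2, 84]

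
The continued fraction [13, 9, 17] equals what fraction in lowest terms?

2019/154

Fold from the inside: start with 17/1.
  9 + 1/17 = 154/17
  13 + 17/154 = 2019/154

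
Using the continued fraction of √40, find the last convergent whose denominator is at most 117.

721/114

√40 = [6; 3, 12, …] (period length 2).
Convergents:
  p_0/q_0 = 6/1
  p_1/q_1 = 19/3
  p_2/q_2 = 234/37
  p_3/q_3 = 721/114
  p_4/q_4 = 8886/1405
q_3 = 114 ≤ 117 < 1405 = q_4, so the answer is 721/114.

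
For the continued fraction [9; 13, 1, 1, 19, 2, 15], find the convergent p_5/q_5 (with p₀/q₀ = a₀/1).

Using pₖ = aₖpₖ₋₁ + pₖ₋₂, qₖ = aₖqₖ₋₁ + qₖ₋₂ (with p₋₁=1, p₋₂=0, q₋₁=0, q₋₂=1):
  k=0: a=9, p=9, q=1
  k=1: a=13, p=118, q=13
  k=2: a=1, p=127, q=14
  k=3: a=1, p=245, q=27
  k=4: a=19, p=4782, q=527
  k=5: a=2, p=9809, q=1081

9809/1081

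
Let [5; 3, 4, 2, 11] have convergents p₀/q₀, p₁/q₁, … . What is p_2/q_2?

69/13

Using pₖ = aₖpₖ₋₁ + pₖ₋₂, qₖ = aₖqₖ₋₁ + qₖ₋₂ (with p₋₁=1, p₋₂=0, q₋₁=0, q₋₂=1):
  k=0: a=5, p=5, q=1
  k=1: a=3, p=16, q=3
  k=2: a=4, p=69, q=13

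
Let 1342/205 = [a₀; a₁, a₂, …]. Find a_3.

1342 = 6·205 + 112   →  a_0 = 6
205 = 1·112 + 93   →  a_1 = 1
112 = 1·93 + 19   →  a_2 = 1
93 = 4·19 + 17   →  a_3 = 4

4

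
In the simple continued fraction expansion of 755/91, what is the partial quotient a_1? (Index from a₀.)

755 = 8·91 + 27   →  a_0 = 8
91 = 3·27 + 10   →  a_1 = 3

3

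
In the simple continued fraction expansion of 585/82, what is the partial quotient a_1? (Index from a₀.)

7

585 = 7·82 + 11   →  a_0 = 7
82 = 7·11 + 5   →  a_1 = 7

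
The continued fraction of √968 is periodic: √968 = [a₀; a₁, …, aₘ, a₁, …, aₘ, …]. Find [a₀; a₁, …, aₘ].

a₀ = ⌊√968⌋ = 31.

[31; 8, 1, 6, 1, 8, 62]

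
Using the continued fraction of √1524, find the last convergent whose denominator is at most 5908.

79209/2029

√1524 = [39; 26, 78, …] (period length 2).
Convergents:
  p_0/q_0 = 39/1
  p_1/q_1 = 1015/26
  p_2/q_2 = 79209/2029
  p_3/q_3 = 2060449/52780
q_2 = 2029 ≤ 5908 < 52780 = q_3, so the answer is 79209/2029.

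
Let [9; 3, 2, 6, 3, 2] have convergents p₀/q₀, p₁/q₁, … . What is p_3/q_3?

418/45

Using pₖ = aₖpₖ₋₁ + pₖ₋₂, qₖ = aₖqₖ₋₁ + qₖ₋₂ (with p₋₁=1, p₋₂=0, q₋₁=0, q₋₂=1):
  k=0: a=9, p=9, q=1
  k=1: a=3, p=28, q=3
  k=2: a=2, p=65, q=7
  k=3: a=6, p=418, q=45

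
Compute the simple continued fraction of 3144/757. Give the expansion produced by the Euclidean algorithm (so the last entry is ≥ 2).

3144 = 4×757 + 116
757 = 6×116 + 61
116 = 1×61 + 55
61 = 1×55 + 6
55 = 9×6 + 1
6 = 6×1 + 0  (stop)
So 3144/757 = [4; 6, 1, 1, 9, 6].

[4; 6, 1, 1, 9, 6]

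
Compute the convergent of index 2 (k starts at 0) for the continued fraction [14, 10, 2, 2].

296/21

Using pₖ = aₖpₖ₋₁ + pₖ₋₂, qₖ = aₖqₖ₋₁ + qₖ₋₂ (with p₋₁=1, p₋₂=0, q₋₁=0, q₋₂=1):
  k=0: a=14, p=14, q=1
  k=1: a=10, p=141, q=10
  k=2: a=2, p=296, q=21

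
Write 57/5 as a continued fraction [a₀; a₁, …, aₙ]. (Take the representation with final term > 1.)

57 = 11·5 + 2
5 = 2·2 + 1
2 = 2·1 + 0  (stop)
So 57/5 = [11; 2, 2].

[11; 2, 2]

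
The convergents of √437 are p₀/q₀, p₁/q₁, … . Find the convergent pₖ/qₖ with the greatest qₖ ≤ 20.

209/10

√437 = [20; 1, 9, 2, 9, 1, 40, …] (period length 6).
Convergents:
  p_0/q_0 = 20/1
  p_1/q_1 = 21/1
  p_2/q_2 = 209/10
  p_3/q_3 = 439/21
q_2 = 10 ≤ 20 < 21 = q_3, so the answer is 209/10.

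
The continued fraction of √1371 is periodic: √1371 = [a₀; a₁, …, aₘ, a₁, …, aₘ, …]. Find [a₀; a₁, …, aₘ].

[37; 37, 74]

a₀ = ⌊√1371⌋ = 37.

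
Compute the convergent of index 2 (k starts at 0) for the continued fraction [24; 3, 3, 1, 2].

Using pₖ = aₖpₖ₋₁ + pₖ₋₂, qₖ = aₖqₖ₋₁ + qₖ₋₂ (with p₋₁=1, p₋₂=0, q₋₁=0, q₋₂=1):
  k=0: a=24, p=24, q=1
  k=1: a=3, p=73, q=3
  k=2: a=3, p=243, q=10

243/10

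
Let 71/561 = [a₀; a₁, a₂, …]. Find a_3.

9

71 = 0·561 + 71   →  a_0 = 0
561 = 7·71 + 64   →  a_1 = 7
71 = 1·64 + 7   →  a_2 = 1
64 = 9·7 + 1   →  a_3 = 9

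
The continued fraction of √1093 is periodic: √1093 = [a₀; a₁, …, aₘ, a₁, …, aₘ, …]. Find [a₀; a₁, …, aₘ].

a₀ = ⌊√1093⌋ = 33.
With m₀=0, d₀=1 and mₖ₊₁ = dₖaₖ − mₖ, dₖ₊₁ = (n − mₖ₊₁²)/dₖ, aₖ₊₁ = ⌊(a₀+mₖ₊₁)/dₖ₊₁⌋:
  k=1: m=33, d=4, a=16
  k=2: m=31, d=33, a=1
  k=3: m=2, d=33, a=1
  k=4: m=31, d=4, a=16
  k=5: m=33, d=1, a=66
d=1 and a=2a₀=66 at k=5, so the next step gives (m, d) = (33, 4) again — its k=1 value — and the period has length 5.

[33; 16, 1, 1, 16, 66]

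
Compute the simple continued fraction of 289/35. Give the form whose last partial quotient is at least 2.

289 = 8*35 + 9
35 = 3*9 + 8
9 = 1*8 + 1
8 = 8*1 + 0  (stop)
So 289/35 = [8; 3, 1, 8].

[8; 3, 1, 8]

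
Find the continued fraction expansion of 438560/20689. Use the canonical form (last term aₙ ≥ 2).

438560 = 21×20689 + 4091
20689 = 5×4091 + 234
4091 = 17×234 + 113
234 = 2×113 + 8
113 = 14×8 + 1
8 = 8×1 + 0  (stop)
So 438560/20689 = [21; 5, 17, 2, 14, 8].

[21; 5, 17, 2, 14, 8]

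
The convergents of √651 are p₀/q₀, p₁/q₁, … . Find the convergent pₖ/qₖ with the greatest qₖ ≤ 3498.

√651 = [25; 1, 1, 16, 1, 1, 50, …] (period length 6).
Convergents:
  p_0/q_0 = 25/1
  p_1/q_1 = 26/1
  p_2/q_2 = 51/2
  p_3/q_3 = 842/33
  p_4/q_4 = 893/35
  p_5/q_5 = 1735/68
  p_6/q_6 = 87643/3435
  p_7/q_7 = 89378/3503
q_6 = 3435 ≤ 3498 < 3503 = q_7, so the answer is 87643/3435.

87643/3435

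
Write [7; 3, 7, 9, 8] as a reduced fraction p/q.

Using pₖ = aₖpₖ₋₁ + pₖ₋₂ and qₖ = aₖqₖ₋₁ + qₖ₋₂:
  k=0: a=7, p=7, q=1
  k=1: a=3, p=22, q=3
  k=2: a=7, p=161, q=22
  k=3: a=9, p=1471, q=201
  k=4: a=8, p=11929, q=1630

11929/1630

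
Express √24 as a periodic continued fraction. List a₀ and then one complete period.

a₀ = ⌊√24⌋ = 4.
With m₀=0, d₀=1 and mₖ₊₁ = dₖaₖ − mₖ, dₖ₊₁ = (n − mₖ₊₁²)/dₖ, aₖ₊₁ = ⌊(a₀+mₖ₊₁)/dₖ₊₁⌋:
  k=1: m=4, d=8, a=1
  k=2: m=4, d=1, a=8
d=1 and a=2a₀=8 at k=2, so the next step gives (m, d) = (4, 8) again — its k=1 value — and the period has length 2.

[4; 1, 8]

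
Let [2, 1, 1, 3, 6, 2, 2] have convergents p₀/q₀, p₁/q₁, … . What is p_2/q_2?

Using pₖ = aₖpₖ₋₁ + pₖ₋₂, qₖ = aₖqₖ₋₁ + qₖ₋₂ (with p₋₁=1, p₋₂=0, q₋₁=0, q₋₂=1):
  k=0: a=2, p=2, q=1
  k=1: a=1, p=3, q=1
  k=2: a=1, p=5, q=2

5/2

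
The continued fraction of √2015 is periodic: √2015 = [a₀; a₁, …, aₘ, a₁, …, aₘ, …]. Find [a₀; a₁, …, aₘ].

a₀ = ⌊√2015⌋ = 44.
With m₀=0, d₀=1 and mₖ₊₁ = dₖaₖ − mₖ, dₖ₊₁ = (n − mₖ₊₁²)/dₖ, aₖ₊₁ = ⌊(a₀+mₖ₊₁)/dₖ₊₁⌋:
  k=1: m=44, d=79, a=1
  k=2: m=35, d=10, a=7
  k=3: m=35, d=79, a=1
  k=4: m=44, d=1, a=88
d=1 and a=2a₀=88 at k=4, so the next step gives (m, d) = (44, 79) again — its k=1 value — and the period has length 4.

[44; 1, 7, 1, 88]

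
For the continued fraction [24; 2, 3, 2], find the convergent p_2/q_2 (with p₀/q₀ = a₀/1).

Using pₖ = aₖpₖ₋₁ + pₖ₋₂, qₖ = aₖqₖ₋₁ + qₖ₋₂ (with p₋₁=1, p₋₂=0, q₋₁=0, q₋₂=1):
  k=0: a=24, p=24, q=1
  k=1: a=2, p=49, q=2
  k=2: a=3, p=171, q=7

171/7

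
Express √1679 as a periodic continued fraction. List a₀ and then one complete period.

a₀ = ⌊√1679⌋ = 40.
With m₀=0, d₀=1 and mₖ₊₁ = dₖaₖ − mₖ, dₖ₊₁ = (n − mₖ₊₁²)/dₖ, aₖ₊₁ = ⌊(a₀+mₖ₊₁)/dₖ₊₁⌋:
  k=1: m=40, d=79, a=1
  k=2: m=39, d=2, a=39
  k=3: m=39, d=79, a=1
  k=4: m=40, d=1, a=80
d=1 and a=2a₀=80 at k=4, so the next step gives (m, d) = (40, 79) again — its k=1 value — and the period has length 4.

[40; 1, 39, 1, 80]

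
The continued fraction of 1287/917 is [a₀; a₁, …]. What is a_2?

1287 = 1·917 + 370   →  a_0 = 1
917 = 2·370 + 177   →  a_1 = 2
370 = 2·177 + 16   →  a_2 = 2

2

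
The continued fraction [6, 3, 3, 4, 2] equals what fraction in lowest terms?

Using pₖ = aₖpₖ₋₁ + pₖ₋₂ and qₖ = aₖqₖ₋₁ + qₖ₋₂:
  k=0: a=6, p=6, q=1
  k=1: a=3, p=19, q=3
  k=2: a=3, p=63, q=10
  k=3: a=4, p=271, q=43
  k=4: a=2, p=605, q=96

605/96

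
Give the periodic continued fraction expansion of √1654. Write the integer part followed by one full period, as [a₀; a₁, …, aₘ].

[40; 1, 2, 40, 2, 1, 80]

a₀ = ⌊√1654⌋ = 40.
With m₀=0, d₀=1 and mₖ₊₁ = dₖaₖ − mₖ, dₖ₊₁ = (n − mₖ₊₁²)/dₖ, aₖ₊₁ = ⌊(a₀+mₖ₊₁)/dₖ₊₁⌋:
  k=1: m=40, d=54, a=1
  k=2: m=14, d=27, a=2
  k=3: m=40, d=2, a=40
  k=4: m=40, d=27, a=2
  k=5: m=14, d=54, a=1
  k=6: m=40, d=1, a=80
d=1 and a=2a₀=80 at k=6, so the next step gives (m, d) = (40, 54) again — its k=1 value — and the period has length 6.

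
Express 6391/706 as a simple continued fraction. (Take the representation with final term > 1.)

[9; 19, 12, 3]

6391 = 9·706 + 37
706 = 19·37 + 3
37 = 12·3 + 1
3 = 3·1 + 0  (stop)
So 6391/706 = [9; 19, 12, 3].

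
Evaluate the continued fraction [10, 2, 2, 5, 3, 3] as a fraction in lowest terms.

Using pₖ = aₖpₖ₋₁ + pₖ₋₂ and qₖ = aₖqₖ₋₁ + qₖ₋₂:
  k=0: a=10, p=10, q=1
  k=1: a=2, p=21, q=2
  k=2: a=2, p=52, q=5
  k=3: a=5, p=281, q=27
  k=4: a=3, p=895, q=86
  k=5: a=3, p=2966, q=285

2966/285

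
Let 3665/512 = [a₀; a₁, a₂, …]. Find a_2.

3665 = 7·512 + 81   →  a_0 = 7
512 = 6·81 + 26   →  a_1 = 6
81 = 3·26 + 3   →  a_2 = 3

3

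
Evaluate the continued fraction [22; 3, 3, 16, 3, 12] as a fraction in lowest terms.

137171/6151

Using pₖ = aₖpₖ₋₁ + pₖ₋₂ and qₖ = aₖqₖ₋₁ + qₖ₋₂:
  k=0: a=22, p=22, q=1
  k=1: a=3, p=67, q=3
  k=2: a=3, p=223, q=10
  k=3: a=16, p=3635, q=163
  k=4: a=3, p=11128, q=499
  k=5: a=12, p=137171, q=6151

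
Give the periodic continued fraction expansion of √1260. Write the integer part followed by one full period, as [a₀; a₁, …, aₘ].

a₀ = ⌊√1260⌋ = 35.
With m₀=0, d₀=1 and mₖ₊₁ = dₖaₖ − mₖ, dₖ₊₁ = (n − mₖ₊₁²)/dₖ, aₖ₊₁ = ⌊(a₀+mₖ₊₁)/dₖ₊₁⌋:
  k=1: m=35, d=35, a=2
  k=2: m=35, d=1, a=70
d=1 and a=2a₀=70 at k=2, so the next step gives (m, d) = (35, 35) again — its k=1 value — and the period has length 2.

[35; 2, 70]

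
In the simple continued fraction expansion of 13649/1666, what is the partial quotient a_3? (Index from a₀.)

3

13649 = 8·1666 + 321   →  a_0 = 8
1666 = 5·321 + 61   →  a_1 = 5
321 = 5·61 + 16   →  a_2 = 5
61 = 3·16 + 13   →  a_3 = 3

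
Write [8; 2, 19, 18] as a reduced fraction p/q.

Using pₖ = aₖpₖ₋₁ + pₖ₋₂ and qₖ = aₖqₖ₋₁ + qₖ₋₂:
  k=0: a=8, p=8, q=1
  k=1: a=2, p=17, q=2
  k=2: a=19, p=331, q=39
  k=3: a=18, p=5975, q=704

5975/704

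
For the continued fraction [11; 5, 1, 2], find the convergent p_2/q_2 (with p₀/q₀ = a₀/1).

67/6

Using pₖ = aₖpₖ₋₁ + pₖ₋₂, qₖ = aₖqₖ₋₁ + qₖ₋₂ (with p₋₁=1, p₋₂=0, q₋₁=0, q₋₂=1):
  k=0: a=11, p=11, q=1
  k=1: a=5, p=56, q=5
  k=2: a=1, p=67, q=6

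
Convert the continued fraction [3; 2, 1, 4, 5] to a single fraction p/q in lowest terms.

Using pₖ = aₖpₖ₋₁ + pₖ₋₂ and qₖ = aₖqₖ₋₁ + qₖ₋₂:
  k=0: a=3, p=3, q=1
  k=1: a=2, p=7, q=2
  k=2: a=1, p=10, q=3
  k=3: a=4, p=47, q=14
  k=4: a=5, p=245, q=73

245/73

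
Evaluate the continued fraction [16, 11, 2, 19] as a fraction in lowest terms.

Fold from the inside: start with 19/1.
  2 + 1/19 = 39/19
  11 + 19/39 = 448/39
  16 + 39/448 = 7207/448

7207/448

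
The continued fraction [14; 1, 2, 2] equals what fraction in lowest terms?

103/7

Fold from the inside: start with 2/1.
  2 + 1/2 = 5/2
  1 + 2/5 = 7/5
  14 + 5/7 = 103/7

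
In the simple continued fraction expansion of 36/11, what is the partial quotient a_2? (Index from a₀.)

1

36 = 3·11 + 3   →  a_0 = 3
11 = 3·3 + 2   →  a_1 = 3
3 = 1·2 + 1   →  a_2 = 1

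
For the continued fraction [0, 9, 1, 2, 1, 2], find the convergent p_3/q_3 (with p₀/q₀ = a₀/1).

Using pₖ = aₖpₖ₋₁ + pₖ₋₂, qₖ = aₖqₖ₋₁ + qₖ₋₂ (with p₋₁=1, p₋₂=0, q₋₁=0, q₋₂=1):
  k=0: a=0, p=0, q=1
  k=1: a=9, p=1, q=9
  k=2: a=1, p=1, q=10
  k=3: a=2, p=3, q=29

3/29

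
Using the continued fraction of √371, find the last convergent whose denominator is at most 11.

77/4

√371 = [19; 3, 1, 4, 1, 3, 38, …] (period length 6).
Convergents:
  p_0/q_0 = 19/1
  p_1/q_1 = 58/3
  p_2/q_2 = 77/4
  p_3/q_3 = 366/19
q_2 = 4 ≤ 11 < 19 = q_3, so the answer is 77/4.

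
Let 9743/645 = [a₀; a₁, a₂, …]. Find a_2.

2

9743 = 15·645 + 68   →  a_0 = 15
645 = 9·68 + 33   →  a_1 = 9
68 = 2·33 + 2   →  a_2 = 2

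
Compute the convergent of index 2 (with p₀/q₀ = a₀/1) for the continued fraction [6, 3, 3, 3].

Using pₖ = aₖpₖ₋₁ + pₖ₋₂, qₖ = aₖqₖ₋₁ + qₖ₋₂ (with p₋₁=1, p₋₂=0, q₋₁=0, q₋₂=1):
  k=0: a=6, p=6, q=1
  k=1: a=3, p=19, q=3
  k=2: a=3, p=63, q=10

63/10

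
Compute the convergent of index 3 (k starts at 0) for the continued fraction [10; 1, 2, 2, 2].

Using pₖ = aₖpₖ₋₁ + pₖ₋₂, qₖ = aₖqₖ₋₁ + qₖ₋₂ (with p₋₁=1, p₋₂=0, q₋₁=0, q₋₂=1):
  k=0: a=10, p=10, q=1
  k=1: a=1, p=11, q=1
  k=2: a=2, p=32, q=3
  k=3: a=2, p=75, q=7

75/7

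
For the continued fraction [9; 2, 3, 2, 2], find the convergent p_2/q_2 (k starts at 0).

Using pₖ = aₖpₖ₋₁ + pₖ₋₂, qₖ = aₖqₖ₋₁ + qₖ₋₂ (with p₋₁=1, p₋₂=0, q₋₁=0, q₋₂=1):
  k=0: a=9, p=9, q=1
  k=1: a=2, p=19, q=2
  k=2: a=3, p=66, q=7

66/7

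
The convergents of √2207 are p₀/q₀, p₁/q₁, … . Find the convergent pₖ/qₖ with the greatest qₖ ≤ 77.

2208/47

√2207 = [46; 1, 45, 1, 92, …] (period length 4).
Convergents:
  p_0/q_0 = 46/1
  p_1/q_1 = 47/1
  p_2/q_2 = 2161/46
  p_3/q_3 = 2208/47
  p_4/q_4 = 205297/4370
q_3 = 47 ≤ 77 < 4370 = q_4, so the answer is 2208/47.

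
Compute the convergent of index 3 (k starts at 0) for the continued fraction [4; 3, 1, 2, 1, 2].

Using pₖ = aₖpₖ₋₁ + pₖ₋₂, qₖ = aₖqₖ₋₁ + qₖ₋₂ (with p₋₁=1, p₋₂=0, q₋₁=0, q₋₂=1):
  k=0: a=4, p=4, q=1
  k=1: a=3, p=13, q=3
  k=2: a=1, p=17, q=4
  k=3: a=2, p=47, q=11

47/11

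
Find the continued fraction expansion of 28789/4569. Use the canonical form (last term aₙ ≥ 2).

[6; 3, 3, 10, 3, 14]

28789 = 6×4569 + 1375
4569 = 3×1375 + 444
1375 = 3×444 + 43
444 = 10×43 + 14
43 = 3×14 + 1
14 = 14×1 + 0  (stop)
So 28789/4569 = [6; 3, 3, 10, 3, 14].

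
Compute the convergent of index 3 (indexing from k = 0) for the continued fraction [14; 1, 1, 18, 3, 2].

Using pₖ = aₖpₖ₋₁ + pₖ₋₂, qₖ = aₖqₖ₋₁ + qₖ₋₂ (with p₋₁=1, p₋₂=0, q₋₁=0, q₋₂=1):
  k=0: a=14, p=14, q=1
  k=1: a=1, p=15, q=1
  k=2: a=1, p=29, q=2
  k=3: a=18, p=537, q=37

537/37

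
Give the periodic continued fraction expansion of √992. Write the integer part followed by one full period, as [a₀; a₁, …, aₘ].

a₀ = ⌊√992⌋ = 31.
With m₀=0, d₀=1 and mₖ₊₁ = dₖaₖ − mₖ, dₖ₊₁ = (n − mₖ₊₁²)/dₖ, aₖ₊₁ = ⌊(a₀+mₖ₊₁)/dₖ₊₁⌋:
  k=1: m=31, d=31, a=2
  k=2: m=31, d=1, a=62
d=1 and a=2a₀=62 at k=2, so the next step gives (m, d) = (31, 31) again — its k=1 value — and the period has length 2.

[31; 2, 62]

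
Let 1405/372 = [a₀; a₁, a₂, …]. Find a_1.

1405 = 3·372 + 289   →  a_0 = 3
372 = 1·289 + 83   →  a_1 = 1

1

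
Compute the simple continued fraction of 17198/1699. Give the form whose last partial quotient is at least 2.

[10; 8, 5, 1, 16, 2]

17198 = 10·1699 + 208
1699 = 8·208 + 35
208 = 5·35 + 33
35 = 1·33 + 2
33 = 16·2 + 1
2 = 2·1 + 0  (stop)
So 17198/1699 = [10; 8, 5, 1, 16, 2].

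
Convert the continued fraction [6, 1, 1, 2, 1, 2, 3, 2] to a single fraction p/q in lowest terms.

Using pₖ = aₖpₖ₋₁ + pₖ₋₂ and qₖ = aₖqₖ₋₁ + qₖ₋₂:
  k=0: a=6, p=6, q=1
  k=1: a=1, p=7, q=1
  k=2: a=1, p=13, q=2
  k=3: a=2, p=33, q=5
  k=4: a=1, p=46, q=7
  k=5: a=2, p=125, q=19
  k=6: a=3, p=421, q=64
  k=7: a=2, p=967, q=147

967/147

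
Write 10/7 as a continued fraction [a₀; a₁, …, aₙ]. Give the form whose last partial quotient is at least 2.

10 = 1*7 + 3
7 = 2*3 + 1
3 = 3*1 + 0  (stop)
So 10/7 = [1; 2, 3].

[1; 2, 3]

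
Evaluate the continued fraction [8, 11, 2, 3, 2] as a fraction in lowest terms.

Fold from the inside: start with 2/1.
  3 + 1/2 = 7/2
  2 + 2/7 = 16/7
  11 + 7/16 = 183/16
  8 + 16/183 = 1480/183

1480/183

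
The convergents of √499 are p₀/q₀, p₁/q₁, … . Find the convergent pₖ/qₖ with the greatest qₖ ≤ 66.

1452/65

√499 = [22; 2, 1, 21, 1, 2, 44, …] (period length 6).
Convergents:
  p_0/q_0 = 22/1
  p_1/q_1 = 45/2
  p_2/q_2 = 67/3
  p_3/q_3 = 1452/65
  p_4/q_4 = 1519/68
q_3 = 65 ≤ 66 < 68 = q_4, so the answer is 1452/65.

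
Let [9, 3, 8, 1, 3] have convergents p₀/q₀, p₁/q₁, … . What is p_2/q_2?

Using pₖ = aₖpₖ₋₁ + pₖ₋₂, qₖ = aₖqₖ₋₁ + qₖ₋₂ (with p₋₁=1, p₋₂=0, q₋₁=0, q₋₂=1):
  k=0: a=9, p=9, q=1
  k=1: a=3, p=28, q=3
  k=2: a=8, p=233, q=25

233/25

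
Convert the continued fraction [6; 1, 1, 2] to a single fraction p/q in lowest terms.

Fold from the inside: start with 2/1.
  1 + 1/2 = 3/2
  1 + 2/3 = 5/3
  6 + 3/5 = 33/5

33/5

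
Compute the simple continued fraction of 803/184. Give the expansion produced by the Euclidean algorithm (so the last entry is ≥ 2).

[4; 2, 1, 2, 1, 16]

803 = 4*184 + 67
184 = 2*67 + 50
67 = 1*50 + 17
50 = 2*17 + 16
17 = 1*16 + 1
16 = 16*1 + 0  (stop)
So 803/184 = [4; 2, 1, 2, 1, 16].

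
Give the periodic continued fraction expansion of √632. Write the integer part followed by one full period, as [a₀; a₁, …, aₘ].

a₀ = ⌊√632⌋ = 25.

[25; 7, 6, 7, 50]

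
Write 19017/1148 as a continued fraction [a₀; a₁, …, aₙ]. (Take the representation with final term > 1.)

[16; 1, 1, 3, 3, 16, 3]

19017 = 16*1148 + 649
1148 = 1*649 + 499
649 = 1*499 + 150
499 = 3*150 + 49
150 = 3*49 + 3
49 = 16*3 + 1
3 = 3*1 + 0  (stop)
So 19017/1148 = [16; 1, 1, 3, 3, 16, 3].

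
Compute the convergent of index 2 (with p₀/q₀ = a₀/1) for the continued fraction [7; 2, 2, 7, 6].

Using pₖ = aₖpₖ₋₁ + pₖ₋₂, qₖ = aₖqₖ₋₁ + qₖ₋₂ (with p₋₁=1, p₋₂=0, q₋₁=0, q₋₂=1):
  k=0: a=7, p=7, q=1
  k=1: a=2, p=15, q=2
  k=2: a=2, p=37, q=5

37/5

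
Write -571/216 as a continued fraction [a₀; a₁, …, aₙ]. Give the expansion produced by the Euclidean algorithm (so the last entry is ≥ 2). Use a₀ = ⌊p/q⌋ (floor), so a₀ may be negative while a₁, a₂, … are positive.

-571 = -3·216 + 77
216 = 2·77 + 62
77 = 1·62 + 15
62 = 4·15 + 2
15 = 7·2 + 1
2 = 2·1 + 0  (stop)
So -571/216 = [-3; 2, 1, 4, 7, 2].

[-3; 2, 1, 4, 7, 2]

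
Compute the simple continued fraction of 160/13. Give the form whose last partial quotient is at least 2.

160 = 12*13 + 4
13 = 3*4 + 1
4 = 4*1 + 0  (stop)
So 160/13 = [12; 3, 4].

[12; 3, 4]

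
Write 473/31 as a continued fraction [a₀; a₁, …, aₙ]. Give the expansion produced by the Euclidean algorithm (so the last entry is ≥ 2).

473 = 15×31 + 8
31 = 3×8 + 7
8 = 1×7 + 1
7 = 7×1 + 0  (stop)
So 473/31 = [15; 3, 1, 7].

[15; 3, 1, 7]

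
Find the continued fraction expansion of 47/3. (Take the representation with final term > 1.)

[15; 1, 2]

47 = 15×3 + 2
3 = 1×2 + 1
2 = 2×1 + 0  (stop)
So 47/3 = [15; 1, 2].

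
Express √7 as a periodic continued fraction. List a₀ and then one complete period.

a₀ = ⌊√7⌋ = 2.
With m₀=0, d₀=1 and mₖ₊₁ = dₖaₖ − mₖ, dₖ₊₁ = (n − mₖ₊₁²)/dₖ, aₖ₊₁ = ⌊(a₀+mₖ₊₁)/dₖ₊₁⌋:
  k=1: m=2, d=3, a=1
  k=2: m=1, d=2, a=1
  k=3: m=1, d=3, a=1
  k=4: m=2, d=1, a=4
d=1 and a=2a₀=4 at k=4, so the next step gives (m, d) = (2, 3) again — its k=1 value — and the period has length 4.

[2; 1, 1, 1, 4]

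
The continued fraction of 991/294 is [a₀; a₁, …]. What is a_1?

991 = 3·294 + 109   →  a_0 = 3
294 = 2·109 + 76   →  a_1 = 2

2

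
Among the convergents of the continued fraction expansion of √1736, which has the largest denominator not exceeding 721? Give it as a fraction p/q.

20791/499

√1736 = [41; 1, 1, 1, 82, …] (period length 4).
Convergents:
  p_0/q_0 = 41/1
  p_1/q_1 = 42/1
  p_2/q_2 = 83/2
  p_3/q_3 = 125/3
  p_4/q_4 = 10333/248
  p_5/q_5 = 10458/251
  p_6/q_6 = 20791/499
  p_7/q_7 = 31249/750
q_6 = 499 ≤ 721 < 750 = q_7, so the answer is 20791/499.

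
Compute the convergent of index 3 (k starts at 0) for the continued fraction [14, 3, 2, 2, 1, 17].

Using pₖ = aₖpₖ₋₁ + pₖ₋₂, qₖ = aₖqₖ₋₁ + qₖ₋₂ (with p₋₁=1, p₋₂=0, q₋₁=0, q₋₂=1):
  k=0: a=14, p=14, q=1
  k=1: a=3, p=43, q=3
  k=2: a=2, p=100, q=7
  k=3: a=2, p=243, q=17

243/17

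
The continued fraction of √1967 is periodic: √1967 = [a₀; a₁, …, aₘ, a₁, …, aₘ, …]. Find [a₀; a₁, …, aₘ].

[44; 2, 1, 5, 1, 2, 88]

a₀ = ⌊√1967⌋ = 44.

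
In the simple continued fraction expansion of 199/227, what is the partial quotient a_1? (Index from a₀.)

199 = 0·227 + 199   →  a_0 = 0
227 = 1·199 + 28   →  a_1 = 1

1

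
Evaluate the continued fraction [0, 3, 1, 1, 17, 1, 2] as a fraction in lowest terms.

Using pₖ = aₖpₖ₋₁ + pₖ₋₂ and qₖ = aₖqₖ₋₁ + qₖ₋₂:
  k=0: a=0, p=0, q=1
  k=1: a=3, p=1, q=3
  k=2: a=1, p=1, q=4
  k=3: a=1, p=2, q=7
  k=4: a=17, p=35, q=123
  k=5: a=1, p=37, q=130
  k=6: a=2, p=109, q=383

109/383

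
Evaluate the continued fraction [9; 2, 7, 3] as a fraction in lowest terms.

445/47

Fold from the inside: start with 3/1.
  7 + 1/3 = 22/3
  2 + 3/22 = 47/22
  9 + 22/47 = 445/47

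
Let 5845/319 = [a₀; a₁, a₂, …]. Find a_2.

5845 = 18·319 + 103   →  a_0 = 18
319 = 3·103 + 10   →  a_1 = 3
103 = 10·10 + 3   →  a_2 = 10

10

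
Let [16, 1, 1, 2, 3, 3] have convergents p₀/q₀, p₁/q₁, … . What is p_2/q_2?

Using pₖ = aₖpₖ₋₁ + pₖ₋₂, qₖ = aₖqₖ₋₁ + qₖ₋₂ (with p₋₁=1, p₋₂=0, q₋₁=0, q₋₂=1):
  k=0: a=16, p=16, q=1
  k=1: a=1, p=17, q=1
  k=2: a=1, p=33, q=2

33/2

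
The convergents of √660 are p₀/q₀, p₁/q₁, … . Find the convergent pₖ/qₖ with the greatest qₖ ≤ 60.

√660 = [25; 1, 2, 4, 2, 1, 50, …] (period length 6).
Convergents:
  p_0/q_0 = 25/1
  p_1/q_1 = 26/1
  p_2/q_2 = 77/3
  p_3/q_3 = 334/13
  p_4/q_4 = 745/29
  p_5/q_5 = 1079/42
  p_6/q_6 = 54695/2129
q_5 = 42 ≤ 60 < 2129 = q_6, so the answer is 1079/42.

1079/42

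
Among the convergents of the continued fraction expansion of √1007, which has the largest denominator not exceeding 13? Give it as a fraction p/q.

349/11

√1007 = [31; 1, 2, 1, 2, 1, 62, …] (period length 6).
Convergents:
  p_0/q_0 = 31/1
  p_1/q_1 = 32/1
  p_2/q_2 = 95/3
  p_3/q_3 = 127/4
  p_4/q_4 = 349/11
  p_5/q_5 = 476/15
q_4 = 11 ≤ 13 < 15 = q_5, so the answer is 349/11.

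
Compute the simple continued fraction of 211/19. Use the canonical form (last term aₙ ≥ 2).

211 = 11×19 + 2
19 = 9×2 + 1
2 = 2×1 + 0  (stop)
So 211/19 = [11; 9, 2].

[11; 9, 2]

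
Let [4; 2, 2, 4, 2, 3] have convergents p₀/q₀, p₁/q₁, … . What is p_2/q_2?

Using pₖ = aₖpₖ₋₁ + pₖ₋₂, qₖ = aₖqₖ₋₁ + qₖ₋₂ (with p₋₁=1, p₋₂=0, q₋₁=0, q₋₂=1):
  k=0: a=4, p=4, q=1
  k=1: a=2, p=9, q=2
  k=2: a=2, p=22, q=5

22/5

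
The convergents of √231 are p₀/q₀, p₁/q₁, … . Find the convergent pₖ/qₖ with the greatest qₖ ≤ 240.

2295/151

√231 = [15; 5, 30, …] (period length 2).
Convergents:
  p_0/q_0 = 15/1
  p_1/q_1 = 76/5
  p_2/q_2 = 2295/151
  p_3/q_3 = 11551/760
q_2 = 151 ≤ 240 < 760 = q_3, so the answer is 2295/151.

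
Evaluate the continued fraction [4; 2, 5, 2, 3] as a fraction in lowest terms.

Using pₖ = aₖpₖ₋₁ + pₖ₋₂ and qₖ = aₖqₖ₋₁ + qₖ₋₂:
  k=0: a=4, p=4, q=1
  k=1: a=2, p=9, q=2
  k=2: a=5, p=49, q=11
  k=3: a=2, p=107, q=24
  k=4: a=3, p=370, q=83

370/83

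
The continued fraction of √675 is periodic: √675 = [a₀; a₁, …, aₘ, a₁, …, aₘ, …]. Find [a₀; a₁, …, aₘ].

[25; 1, 50]

a₀ = ⌊√675⌋ = 25.
With m₀=0, d₀=1 and mₖ₊₁ = dₖaₖ − mₖ, dₖ₊₁ = (n − mₖ₊₁²)/dₖ, aₖ₊₁ = ⌊(a₀+mₖ₊₁)/dₖ₊₁⌋:
  k=1: m=25, d=50, a=1
  k=2: m=25, d=1, a=50
d=1 and a=2a₀=50 at k=2, so the next step gives (m, d) = (25, 50) again — its k=1 value — and the period has length 2.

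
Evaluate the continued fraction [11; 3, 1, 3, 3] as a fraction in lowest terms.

552/49

Fold from the inside: start with 3/1.
  3 + 1/3 = 10/3
  1 + 3/10 = 13/10
  3 + 10/13 = 49/13
  11 + 13/49 = 552/49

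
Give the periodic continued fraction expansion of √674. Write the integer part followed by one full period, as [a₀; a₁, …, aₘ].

a₀ = ⌊√674⌋ = 25.
With m₀=0, d₀=1 and mₖ₊₁ = dₖaₖ − mₖ, dₖ₊₁ = (n − mₖ₊₁²)/dₖ, aₖ₊₁ = ⌊(a₀+mₖ₊₁)/dₖ₊₁⌋:
  k=1: m=25, d=49, a=1
  k=2: m=24, d=2, a=24
  k=3: m=24, d=49, a=1
  k=4: m=25, d=1, a=50
d=1 and a=2a₀=50 at k=4, so the next step gives (m, d) = (25, 49) again — its k=1 value — and the period has length 4.

[25; 1, 24, 1, 50]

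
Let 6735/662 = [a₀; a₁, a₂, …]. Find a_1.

5

6735 = 10·662 + 115   →  a_0 = 10
662 = 5·115 + 87   →  a_1 = 5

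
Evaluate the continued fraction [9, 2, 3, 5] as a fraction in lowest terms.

349/37

Fold from the inside: start with 5/1.
  3 + 1/5 = 16/5
  2 + 5/16 = 37/16
  9 + 16/37 = 349/37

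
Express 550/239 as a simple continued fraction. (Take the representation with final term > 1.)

[2; 3, 3, 7, 1, 2]

550 = 2*239 + 72
239 = 3*72 + 23
72 = 3*23 + 3
23 = 7*3 + 2
3 = 1*2 + 1
2 = 2*1 + 0  (stop)
So 550/239 = [2; 3, 3, 7, 1, 2].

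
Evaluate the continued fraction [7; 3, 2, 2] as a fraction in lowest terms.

124/17

Fold from the inside: start with 2/1.
  2 + 1/2 = 5/2
  3 + 2/5 = 17/5
  7 + 5/17 = 124/17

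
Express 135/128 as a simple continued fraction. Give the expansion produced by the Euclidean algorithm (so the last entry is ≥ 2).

135 = 1*128 + 7
128 = 18*7 + 2
7 = 3*2 + 1
2 = 2*1 + 0  (stop)
So 135/128 = [1; 18, 3, 2].

[1; 18, 3, 2]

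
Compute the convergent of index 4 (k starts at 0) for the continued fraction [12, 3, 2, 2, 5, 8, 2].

Using pₖ = aₖpₖ₋₁ + pₖ₋₂, qₖ = aₖqₖ₋₁ + qₖ₋₂ (with p₋₁=1, p₋₂=0, q₋₁=0, q₋₂=1):
  k=0: a=12, p=12, q=1
  k=1: a=3, p=37, q=3
  k=2: a=2, p=86, q=7
  k=3: a=2, p=209, q=17
  k=4: a=5, p=1131, q=92

1131/92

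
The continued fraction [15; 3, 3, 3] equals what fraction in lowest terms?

Using pₖ = aₖpₖ₋₁ + pₖ₋₂ and qₖ = aₖqₖ₋₁ + qₖ₋₂:
  k=0: a=15, p=15, q=1
  k=1: a=3, p=46, q=3
  k=2: a=3, p=153, q=10
  k=3: a=3, p=505, q=33

505/33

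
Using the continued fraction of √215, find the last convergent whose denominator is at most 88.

√215 = [14; 1, 1, 1, 28, …] (period length 4).
Convergents:
  p_0/q_0 = 14/1
  p_1/q_1 = 15/1
  p_2/q_2 = 29/2
  p_3/q_3 = 44/3
  p_4/q_4 = 1261/86
  p_5/q_5 = 1305/89
q_4 = 86 ≤ 88 < 89 = q_5, so the answer is 1261/86.

1261/86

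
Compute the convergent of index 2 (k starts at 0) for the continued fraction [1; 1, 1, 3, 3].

3/2

Using pₖ = aₖpₖ₋₁ + pₖ₋₂, qₖ = aₖqₖ₋₁ + qₖ₋₂ (with p₋₁=1, p₋₂=0, q₋₁=0, q₋₂=1):
  k=0: a=1, p=1, q=1
  k=1: a=1, p=2, q=1
  k=2: a=1, p=3, q=2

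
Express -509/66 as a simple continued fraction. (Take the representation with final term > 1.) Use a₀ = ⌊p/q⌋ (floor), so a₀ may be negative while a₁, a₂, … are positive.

-509 = -8×66 + 19
66 = 3×19 + 9
19 = 2×9 + 1
9 = 9×1 + 0  (stop)
So -509/66 = [-8; 3, 2, 9].

[-8; 3, 2, 9]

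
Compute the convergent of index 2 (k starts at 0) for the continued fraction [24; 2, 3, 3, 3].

171/7

Using pₖ = aₖpₖ₋₁ + pₖ₋₂, qₖ = aₖqₖ₋₁ + qₖ₋₂ (with p₋₁=1, p₋₂=0, q₋₁=0, q₋₂=1):
  k=0: a=24, p=24, q=1
  k=1: a=2, p=49, q=2
  k=2: a=3, p=171, q=7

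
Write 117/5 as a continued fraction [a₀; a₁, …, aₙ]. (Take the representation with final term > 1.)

[23; 2, 2]

117 = 23*5 + 2
5 = 2*2 + 1
2 = 2*1 + 0  (stop)
So 117/5 = [23; 2, 2].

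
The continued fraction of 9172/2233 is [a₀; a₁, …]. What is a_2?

9172 = 4·2233 + 240   →  a_0 = 4
2233 = 9·240 + 73   →  a_1 = 9
240 = 3·73 + 21   →  a_2 = 3

3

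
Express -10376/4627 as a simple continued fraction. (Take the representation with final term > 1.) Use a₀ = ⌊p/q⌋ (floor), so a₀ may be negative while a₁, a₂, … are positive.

[-3; 1, 3, 8, 13, 1, 9]

-10376 = -3×4627 + 3505
4627 = 1×3505 + 1122
3505 = 3×1122 + 139
1122 = 8×139 + 10
139 = 13×10 + 9
10 = 1×9 + 1
9 = 9×1 + 0  (stop)
So -10376/4627 = [-3; 1, 3, 8, 13, 1, 9].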